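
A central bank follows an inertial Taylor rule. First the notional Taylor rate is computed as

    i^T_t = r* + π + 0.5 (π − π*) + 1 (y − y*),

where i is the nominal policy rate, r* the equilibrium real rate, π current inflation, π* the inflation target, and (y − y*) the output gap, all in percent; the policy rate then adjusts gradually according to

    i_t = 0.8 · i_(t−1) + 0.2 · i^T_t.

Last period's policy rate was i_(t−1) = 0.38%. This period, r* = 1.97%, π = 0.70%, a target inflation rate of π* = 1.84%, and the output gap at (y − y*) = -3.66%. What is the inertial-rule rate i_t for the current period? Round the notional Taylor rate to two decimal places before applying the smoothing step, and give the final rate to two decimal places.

i^T_t = 1.97 + 0.70 + 0.5 × (0.70 − 1.84) + 1 × (-3.66)
   = 1.97 + 0.7 − 0.57 − 3.66 = -1.56
i_t = 0.8 × 0.38 + 0.2 × (-1.56) = 0.304 − 0.312 = -0.01

-0.01%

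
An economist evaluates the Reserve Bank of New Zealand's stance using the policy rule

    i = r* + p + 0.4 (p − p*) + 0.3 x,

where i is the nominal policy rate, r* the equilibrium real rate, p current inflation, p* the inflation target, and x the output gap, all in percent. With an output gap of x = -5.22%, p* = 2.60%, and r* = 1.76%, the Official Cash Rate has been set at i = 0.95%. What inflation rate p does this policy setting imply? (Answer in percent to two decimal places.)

Collecting p: i = r* + (1 + 0.4) p − 0.4 p* + 0.3 x
1.4 p = 0.95 − 1.76 + 0.4 × 2.60 − 0.3 × (-5.22) = 1.796
p = 1.796 / 1.4 = 1.28

1.28%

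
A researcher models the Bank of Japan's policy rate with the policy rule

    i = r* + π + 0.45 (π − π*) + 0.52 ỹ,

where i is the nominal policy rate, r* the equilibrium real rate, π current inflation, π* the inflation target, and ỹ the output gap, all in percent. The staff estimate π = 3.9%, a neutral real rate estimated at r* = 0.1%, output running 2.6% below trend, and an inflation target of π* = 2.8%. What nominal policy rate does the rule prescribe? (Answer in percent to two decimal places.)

3.14%

Output 2.6% below potential → ỹ = -2.6.
i = 0.1 + 3.9 + 0.45 × (3.9 − 2.8) + 0.52 × (-2.6)
   = 0.1 + 3.9 + 0.495 − 1.352 = 3.14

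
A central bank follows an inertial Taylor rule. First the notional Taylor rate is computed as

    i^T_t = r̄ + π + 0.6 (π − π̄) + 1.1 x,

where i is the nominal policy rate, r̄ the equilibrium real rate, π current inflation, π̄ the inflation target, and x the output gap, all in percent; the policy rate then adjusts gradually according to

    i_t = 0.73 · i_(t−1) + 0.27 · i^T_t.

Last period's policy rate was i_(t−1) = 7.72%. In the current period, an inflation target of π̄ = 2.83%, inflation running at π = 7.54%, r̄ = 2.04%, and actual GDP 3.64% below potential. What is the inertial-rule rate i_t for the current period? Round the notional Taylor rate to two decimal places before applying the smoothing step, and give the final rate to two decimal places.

Output 3.64% below potential → x = -3.64.
i^T_t = 2.04 + 7.54 + 0.6 × (7.54 − 2.83) + 1.1 × (-3.64)
   = 2.04 + 7.54 + 2.826 − 4.004 = 8.40
i_t = 0.73 × 7.72 + 0.27 × 8.40 = 5.6356 + 2.268 = 7.90

7.90%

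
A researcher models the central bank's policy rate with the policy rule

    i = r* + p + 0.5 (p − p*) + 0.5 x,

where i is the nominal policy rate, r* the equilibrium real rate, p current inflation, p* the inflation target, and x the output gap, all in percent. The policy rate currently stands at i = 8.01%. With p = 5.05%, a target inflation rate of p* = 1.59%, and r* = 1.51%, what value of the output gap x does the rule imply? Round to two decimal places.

0.5 x = 8.01 − 1.51 − 5.05 − 0.5 × (5.05 − 1.59) = -0.28
x = -0.28 / 0.5 = -0.56

-0.56%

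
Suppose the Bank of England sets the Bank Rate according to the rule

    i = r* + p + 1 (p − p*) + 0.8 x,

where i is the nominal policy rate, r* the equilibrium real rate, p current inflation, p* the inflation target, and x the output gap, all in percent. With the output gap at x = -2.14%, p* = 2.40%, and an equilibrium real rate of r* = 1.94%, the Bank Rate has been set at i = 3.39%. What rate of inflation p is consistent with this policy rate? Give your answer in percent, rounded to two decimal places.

2.78%

Collecting p: i = r* + (1 + 1) p − 1 p* + 0.8 x
2 p = 3.39 − 1.94 + 1 × 2.40 − 0.8 × (-2.14) = 5.562
p = 5.562 / 2 = 2.78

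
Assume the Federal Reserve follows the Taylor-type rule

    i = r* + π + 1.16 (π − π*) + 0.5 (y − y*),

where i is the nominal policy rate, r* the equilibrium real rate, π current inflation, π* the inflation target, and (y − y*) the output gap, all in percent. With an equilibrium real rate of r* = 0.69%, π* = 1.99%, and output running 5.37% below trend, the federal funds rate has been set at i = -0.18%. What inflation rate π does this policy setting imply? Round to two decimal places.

Output 5.37% below potential → (y − y*) = -5.37.
Collecting π: i = r* + (1 + 1.16) π − 1.16 π* + 0.5 (y − y*)
2.16 π = -0.18 − 0.69 + 1.16 × 1.99 − 0.5 × (-5.37) = 4.1234
π = 4.1234 / 2.16 = 1.91

1.91%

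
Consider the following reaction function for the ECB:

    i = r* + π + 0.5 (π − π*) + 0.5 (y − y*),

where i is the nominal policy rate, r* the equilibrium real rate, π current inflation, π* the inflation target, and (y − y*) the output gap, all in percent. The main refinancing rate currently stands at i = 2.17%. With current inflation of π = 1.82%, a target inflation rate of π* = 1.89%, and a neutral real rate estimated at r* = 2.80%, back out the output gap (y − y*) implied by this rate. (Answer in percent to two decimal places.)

0.5 (y − y*) = 2.17 − 2.80 − 1.82 − 0.5 × (1.82 − 1.89) = -2.415
(y − y*) = -2.415 / 0.5 = -4.83

-4.83%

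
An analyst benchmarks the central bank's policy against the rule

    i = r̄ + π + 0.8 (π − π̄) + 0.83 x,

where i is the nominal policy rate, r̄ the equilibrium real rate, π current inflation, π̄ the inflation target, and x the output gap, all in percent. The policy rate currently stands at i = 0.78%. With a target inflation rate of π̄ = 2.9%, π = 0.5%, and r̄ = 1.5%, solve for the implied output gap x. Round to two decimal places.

0.83 x = 0.78 − 1.5 − 0.5 − 0.8 × (0.5 − 2.9) = 0.7
x = 0.7 / 0.83 = 0.84

0.84%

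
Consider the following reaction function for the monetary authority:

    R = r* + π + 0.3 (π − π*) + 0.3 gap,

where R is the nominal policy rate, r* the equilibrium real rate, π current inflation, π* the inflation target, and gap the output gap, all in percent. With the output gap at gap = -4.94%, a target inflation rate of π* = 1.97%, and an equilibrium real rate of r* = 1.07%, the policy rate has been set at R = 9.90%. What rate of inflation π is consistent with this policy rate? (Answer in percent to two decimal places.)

8.39%

Collecting π: R = r* + (1 + 0.3) π − 0.3 π* + 0.3 gap
1.3 π = 9.90 − 1.07 + 0.3 × 1.97 − 0.3 × (-4.94) = 10.903
π = 10.903 / 1.3 = 8.39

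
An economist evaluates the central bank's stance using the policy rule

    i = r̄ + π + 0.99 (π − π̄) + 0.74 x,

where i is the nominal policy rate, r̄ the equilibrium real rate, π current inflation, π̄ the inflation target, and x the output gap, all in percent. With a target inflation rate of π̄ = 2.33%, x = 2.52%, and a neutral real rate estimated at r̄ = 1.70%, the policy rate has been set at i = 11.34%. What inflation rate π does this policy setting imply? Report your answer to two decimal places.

Collecting π: i = r̄ + (1 + 0.99) π − 0.99 π̄ + 0.74 x
1.99 π = 11.34 − 1.70 + 0.99 × 2.33 − 0.74 × 2.52 = 10.0819
π = 10.0819 / 1.99 = 5.07

5.07%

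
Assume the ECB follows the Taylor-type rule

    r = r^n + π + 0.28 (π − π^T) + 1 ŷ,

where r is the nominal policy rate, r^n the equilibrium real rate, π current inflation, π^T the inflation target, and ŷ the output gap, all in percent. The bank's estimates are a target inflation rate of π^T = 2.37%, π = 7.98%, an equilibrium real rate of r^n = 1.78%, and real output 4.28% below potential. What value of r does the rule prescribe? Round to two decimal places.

7.05%

Output 4.28% below potential → ŷ = -4.28.
r = 1.78 + 7.98 + 0.28 × (7.98 − 2.37) + 1 × (-4.28)
   = 1.78 + 7.98 + 1.5708 − 4.28 = 7.05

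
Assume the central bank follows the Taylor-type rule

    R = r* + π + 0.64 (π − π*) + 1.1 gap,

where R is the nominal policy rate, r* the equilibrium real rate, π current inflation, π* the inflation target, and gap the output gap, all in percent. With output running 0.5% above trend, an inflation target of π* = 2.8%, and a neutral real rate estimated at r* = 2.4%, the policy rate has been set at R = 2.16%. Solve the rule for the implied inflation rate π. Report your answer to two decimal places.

Output 0.5% above potential → gap = 0.5.
Collecting π: R = r* + (1 + 0.64) π − 0.64 π* + 1.1 gap
1.64 π = 2.16 − 2.4 + 0.64 × 2.8 − 1.1 × 0.5 = 1.002
π = 1.002 / 1.64 = 0.61

0.61%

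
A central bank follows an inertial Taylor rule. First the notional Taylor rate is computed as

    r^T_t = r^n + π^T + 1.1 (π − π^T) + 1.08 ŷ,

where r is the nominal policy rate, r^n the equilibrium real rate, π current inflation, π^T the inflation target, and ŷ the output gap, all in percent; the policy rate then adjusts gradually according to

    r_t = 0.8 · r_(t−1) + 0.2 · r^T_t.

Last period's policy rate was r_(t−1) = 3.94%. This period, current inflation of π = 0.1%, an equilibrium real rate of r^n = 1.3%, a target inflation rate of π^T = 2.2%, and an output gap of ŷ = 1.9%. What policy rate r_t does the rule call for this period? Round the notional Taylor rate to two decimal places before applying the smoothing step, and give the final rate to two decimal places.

r^T_t = 1.3 + 2.2 + 1.1 × (0.1 − 2.2) + 1.08 × 1.9
   = 1.3 + 2.2 − 2.31 + 2.052 = 3.24
r_t = 0.8 × 3.94 + 0.2 × 3.24 = 3.152 + 0.648 = 3.80

3.80%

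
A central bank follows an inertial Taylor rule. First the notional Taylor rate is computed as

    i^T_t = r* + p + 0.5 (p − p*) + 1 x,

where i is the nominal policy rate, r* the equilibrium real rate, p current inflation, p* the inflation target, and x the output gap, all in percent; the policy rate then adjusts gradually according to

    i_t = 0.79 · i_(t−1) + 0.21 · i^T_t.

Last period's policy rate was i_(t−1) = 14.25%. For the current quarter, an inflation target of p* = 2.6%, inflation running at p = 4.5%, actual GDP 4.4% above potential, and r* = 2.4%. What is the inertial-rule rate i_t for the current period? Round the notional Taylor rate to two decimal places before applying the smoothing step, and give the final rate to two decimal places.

Output 4.4% above potential → x = 4.4.
i^T_t = 2.4 + 4.5 + 0.5 × (4.5 − 2.6) + 1 × 4.4
   = 2.4 + 4.5 + 0.95 + 4.4 = 12.25
i_t = 0.79 × 14.25 + 0.21 × 12.25 = 11.2575 + 2.5725 = 13.83

13.83%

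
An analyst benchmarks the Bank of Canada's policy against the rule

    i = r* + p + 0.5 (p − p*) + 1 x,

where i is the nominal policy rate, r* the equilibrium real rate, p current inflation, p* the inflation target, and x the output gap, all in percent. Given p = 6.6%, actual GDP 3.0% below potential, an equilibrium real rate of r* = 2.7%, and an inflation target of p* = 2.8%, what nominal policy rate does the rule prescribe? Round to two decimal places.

8.20%

Output 3.0% below potential → x = -3.0.
i = 2.7 + 6.6 + 0.5 × (6.6 − 2.8) + 1 × (-3.0)
   = 2.7 + 6.6 + 1.9 − 3 = 8.20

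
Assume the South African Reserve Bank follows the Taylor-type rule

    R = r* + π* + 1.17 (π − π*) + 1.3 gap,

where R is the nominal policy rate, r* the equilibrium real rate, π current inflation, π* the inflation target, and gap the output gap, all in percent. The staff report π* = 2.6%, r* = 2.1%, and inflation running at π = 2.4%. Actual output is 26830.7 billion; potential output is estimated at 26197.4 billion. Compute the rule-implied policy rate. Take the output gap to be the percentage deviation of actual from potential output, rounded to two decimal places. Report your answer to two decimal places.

Output gap = 100 × (26830.7 − 26197.4) / 26197.4 = 2.42%.
R = 2.10 + 2.60 + 1.17 × (2.40 − 2.60) + 1.3 × 2.42
   = 2.10 + 2.6 − 0.234 + 3.146 = 7.61

7.61%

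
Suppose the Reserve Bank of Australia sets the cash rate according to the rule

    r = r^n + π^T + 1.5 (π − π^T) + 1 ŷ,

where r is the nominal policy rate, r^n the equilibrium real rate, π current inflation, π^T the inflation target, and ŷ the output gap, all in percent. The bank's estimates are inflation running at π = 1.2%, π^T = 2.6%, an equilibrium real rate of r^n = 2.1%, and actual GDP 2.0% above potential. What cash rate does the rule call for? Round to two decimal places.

4.60%

Output 2.0% above potential → ŷ = 2.0.
r = 2.1 + 2.6 + 1.5 × (1.2 − 2.6) + 1 × 2.0
   = 2.1 + 2.6 − 2.1 + 2 = 4.60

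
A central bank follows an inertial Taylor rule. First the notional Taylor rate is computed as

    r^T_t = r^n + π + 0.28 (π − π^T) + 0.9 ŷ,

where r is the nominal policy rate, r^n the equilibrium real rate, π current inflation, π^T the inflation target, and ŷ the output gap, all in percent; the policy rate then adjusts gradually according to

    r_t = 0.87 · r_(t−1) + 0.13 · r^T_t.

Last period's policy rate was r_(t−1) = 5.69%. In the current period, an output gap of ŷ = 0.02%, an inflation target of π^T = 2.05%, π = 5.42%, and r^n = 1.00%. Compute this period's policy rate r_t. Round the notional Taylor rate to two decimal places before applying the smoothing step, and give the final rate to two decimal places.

r^T_t = 1.00 + 5.42 + 0.28 × (5.42 − 2.05) + 0.9 × 0.02
   = 1.00 + 5.42 + 0.9436 + 0.018 = 7.38
r_t = 0.87 × 5.69 + 0.13 × 7.38 = 4.9503 + 0.9594 = 5.91

5.91%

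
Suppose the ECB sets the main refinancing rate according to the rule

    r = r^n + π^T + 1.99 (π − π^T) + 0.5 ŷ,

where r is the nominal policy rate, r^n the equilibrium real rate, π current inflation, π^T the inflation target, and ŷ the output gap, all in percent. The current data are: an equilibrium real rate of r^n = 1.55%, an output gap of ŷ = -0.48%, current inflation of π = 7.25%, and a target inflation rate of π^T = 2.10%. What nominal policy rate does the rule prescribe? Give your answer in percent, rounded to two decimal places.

r = 1.55 + 2.10 + 1.99 × (7.25 − 2.10) + 0.5 × (-0.48)
   = 1.55 + 2.1 + 10.2485 − 0.24 = 13.66

13.66%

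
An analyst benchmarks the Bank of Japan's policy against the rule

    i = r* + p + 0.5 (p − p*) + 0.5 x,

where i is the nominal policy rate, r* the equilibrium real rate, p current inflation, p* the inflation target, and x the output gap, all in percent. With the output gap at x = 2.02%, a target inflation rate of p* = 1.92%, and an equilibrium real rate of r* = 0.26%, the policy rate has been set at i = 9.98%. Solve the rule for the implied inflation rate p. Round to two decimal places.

6.45%

Collecting p: i = r* + (1 + 0.5) p − 0.5 p* + 0.5 x
1.5 p = 9.98 − 0.26 + 0.5 × 1.92 − 0.5 × 2.02 = 9.67
p = 9.67 / 1.5 = 6.45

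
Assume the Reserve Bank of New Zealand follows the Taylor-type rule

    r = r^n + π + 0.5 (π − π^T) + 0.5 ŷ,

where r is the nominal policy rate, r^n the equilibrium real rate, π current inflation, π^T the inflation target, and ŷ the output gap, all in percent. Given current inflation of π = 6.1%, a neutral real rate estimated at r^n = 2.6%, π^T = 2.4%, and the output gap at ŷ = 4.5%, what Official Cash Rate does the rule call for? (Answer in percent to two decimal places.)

12.80%

r = 2.6 + 6.1 + 0.5 × (6.1 − 2.4) + 0.5 × 4.5
   = 2.6 + 6.1 + 1.85 + 2.25 = 12.80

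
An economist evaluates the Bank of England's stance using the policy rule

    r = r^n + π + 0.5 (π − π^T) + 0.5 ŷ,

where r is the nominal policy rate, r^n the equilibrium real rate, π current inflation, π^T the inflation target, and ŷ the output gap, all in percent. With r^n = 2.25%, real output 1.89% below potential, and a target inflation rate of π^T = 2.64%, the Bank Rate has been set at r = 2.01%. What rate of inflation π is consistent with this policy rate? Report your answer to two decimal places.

Output 1.89% below potential → ŷ = -1.89.
Collecting π: r = r^n + (1 + 0.5) π − 0.5 π^T + 0.5 ŷ
1.5 π = 2.01 − 2.25 + 0.5 × 2.64 − 0.5 × (-1.89) = 2.025
π = 2.025 / 1.5 = 1.35

1.35%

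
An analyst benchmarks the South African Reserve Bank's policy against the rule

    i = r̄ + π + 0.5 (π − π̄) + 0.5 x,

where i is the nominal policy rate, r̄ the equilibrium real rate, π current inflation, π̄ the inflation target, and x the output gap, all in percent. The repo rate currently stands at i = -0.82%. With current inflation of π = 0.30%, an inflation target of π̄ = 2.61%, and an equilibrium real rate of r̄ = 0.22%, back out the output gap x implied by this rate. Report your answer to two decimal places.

0.5 x = -0.82 − 0.22 − 0.30 − 0.5 × (0.30 − 2.61) = -0.185
x = -0.185 / 0.5 = -0.37

-0.37%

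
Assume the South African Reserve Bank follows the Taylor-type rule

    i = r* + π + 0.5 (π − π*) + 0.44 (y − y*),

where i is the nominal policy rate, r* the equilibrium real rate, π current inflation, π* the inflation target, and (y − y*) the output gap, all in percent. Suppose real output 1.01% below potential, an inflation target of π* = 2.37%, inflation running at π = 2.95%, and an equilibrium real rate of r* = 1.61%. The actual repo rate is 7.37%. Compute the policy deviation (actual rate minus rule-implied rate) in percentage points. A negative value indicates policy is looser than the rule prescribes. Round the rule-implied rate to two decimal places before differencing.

Output 1.01% below potential → (y − y*) = -1.01.
i = 1.61 + 2.95 + 0.5 × (2.95 − 2.37) + 0.44 × (-1.01)
   = 1.61 + 2.95 + 0.29 − 0.4444 = 4.41
Deviation = 7.37 − 4.41 = 2.96 pp.

2.96 pp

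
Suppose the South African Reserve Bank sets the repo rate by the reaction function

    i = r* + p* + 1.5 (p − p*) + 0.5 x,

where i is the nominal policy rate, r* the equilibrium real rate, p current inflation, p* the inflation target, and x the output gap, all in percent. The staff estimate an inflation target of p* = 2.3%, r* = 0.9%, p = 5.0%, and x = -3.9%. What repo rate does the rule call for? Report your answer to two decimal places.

5.30%

i = 0.9 + 2.3 + 1.5 × (5.0 − 2.3) + 0.5 × (-3.9)
   = 0.9 + 2.3 + 4.05 − 1.95 = 5.30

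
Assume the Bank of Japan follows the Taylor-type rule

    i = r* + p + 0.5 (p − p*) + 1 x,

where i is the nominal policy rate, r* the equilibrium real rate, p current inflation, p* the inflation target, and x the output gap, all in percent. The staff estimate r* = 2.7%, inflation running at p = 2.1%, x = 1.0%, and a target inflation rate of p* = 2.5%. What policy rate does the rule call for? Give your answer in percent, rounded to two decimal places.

5.60%

i = 2.7 + 2.1 + 0.5 × (2.1 − 2.5) + 1 × 1.0
   = 2.7 + 2.1 − 0.2 + 1 = 5.60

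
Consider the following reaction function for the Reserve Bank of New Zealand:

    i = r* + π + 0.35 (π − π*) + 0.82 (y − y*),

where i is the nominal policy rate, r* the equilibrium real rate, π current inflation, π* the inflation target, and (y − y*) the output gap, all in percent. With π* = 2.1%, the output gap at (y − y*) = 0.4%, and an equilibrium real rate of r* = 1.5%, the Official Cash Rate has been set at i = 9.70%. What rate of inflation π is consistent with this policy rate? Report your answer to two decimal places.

6.38%

Collecting π: i = r* + (1 + 0.35) π − 0.35 π* + 0.82 (y − y*)
1.35 π = 9.70 − 1.5 + 0.35 × 2.1 − 0.82 × 0.4 = 8.607
π = 8.607 / 1.35 = 6.38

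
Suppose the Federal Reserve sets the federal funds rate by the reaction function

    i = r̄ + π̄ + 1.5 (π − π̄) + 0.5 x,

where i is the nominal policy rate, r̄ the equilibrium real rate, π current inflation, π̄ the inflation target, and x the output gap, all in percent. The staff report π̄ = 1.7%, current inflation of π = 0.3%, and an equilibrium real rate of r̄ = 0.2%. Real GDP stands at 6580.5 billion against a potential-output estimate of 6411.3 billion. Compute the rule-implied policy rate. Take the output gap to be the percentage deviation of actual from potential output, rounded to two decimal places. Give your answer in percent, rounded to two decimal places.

Output gap = 100 × (6580.5 − 6411.3) / 6411.3 = 2.64%.
i = 0.20 + 1.70 + 1.5 × (0.30 − 1.70) + 0.5 × 2.64
   = 0.20 + 1.7 − 2.1 + 1.32 = 1.12

1.12%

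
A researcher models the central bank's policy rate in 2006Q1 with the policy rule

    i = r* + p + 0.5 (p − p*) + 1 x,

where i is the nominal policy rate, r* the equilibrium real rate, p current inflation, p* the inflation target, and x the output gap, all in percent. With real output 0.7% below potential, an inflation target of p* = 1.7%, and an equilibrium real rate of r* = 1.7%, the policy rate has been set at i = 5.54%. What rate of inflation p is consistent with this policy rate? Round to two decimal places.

3.59%

Output 0.7% below potential → x = -0.7.
Collecting p: i = r* + (1 + 0.5) p − 0.5 p* + 1 x
1.5 p = 5.54 − 1.7 + 0.5 × 1.7 − 1 × (-0.7) = 5.39
p = 5.39 / 1.5 = 3.59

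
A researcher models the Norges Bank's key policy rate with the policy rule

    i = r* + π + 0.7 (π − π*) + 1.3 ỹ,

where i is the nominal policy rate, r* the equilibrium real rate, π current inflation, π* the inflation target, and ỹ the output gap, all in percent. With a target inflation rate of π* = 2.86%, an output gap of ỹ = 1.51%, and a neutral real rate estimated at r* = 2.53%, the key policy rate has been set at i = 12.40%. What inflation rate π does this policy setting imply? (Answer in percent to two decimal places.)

Collecting π: i = r* + (1 + 0.7) π − 0.7 π* + 1.3 ỹ
1.7 π = 12.40 − 2.53 + 0.7 × 2.86 − 1.3 × 1.51 = 9.909
π = 9.909 / 1.7 = 5.83

5.83%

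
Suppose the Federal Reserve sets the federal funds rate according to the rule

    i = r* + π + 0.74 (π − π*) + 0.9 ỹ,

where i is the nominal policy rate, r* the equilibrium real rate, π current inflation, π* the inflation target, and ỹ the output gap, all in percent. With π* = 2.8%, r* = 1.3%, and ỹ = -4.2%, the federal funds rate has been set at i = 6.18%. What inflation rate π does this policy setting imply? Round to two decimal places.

Collecting π: i = r* + (1 + 0.74) π − 0.74 π* + 0.9 ỹ
1.74 π = 6.18 − 1.3 + 0.74 × 2.8 − 0.9 × (-4.2) = 10.732
π = 10.732 / 1.74 = 6.17

6.17%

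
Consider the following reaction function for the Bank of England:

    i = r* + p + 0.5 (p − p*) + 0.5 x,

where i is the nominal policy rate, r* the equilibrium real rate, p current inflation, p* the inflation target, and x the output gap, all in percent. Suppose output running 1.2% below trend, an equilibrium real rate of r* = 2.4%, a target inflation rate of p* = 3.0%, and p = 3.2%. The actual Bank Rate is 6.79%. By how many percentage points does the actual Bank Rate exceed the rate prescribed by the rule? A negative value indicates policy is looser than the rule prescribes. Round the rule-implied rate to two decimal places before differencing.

Output 1.2% below potential → x = -1.2.
i = 2.4 + 3.2 + 0.5 × (3.2 − 3.0) + 0.5 × (-1.2)
   = 2.4 + 3.2 + 0.1 − 0.6 = 5.10
Deviation = 6.79 − 5.10 = 1.69 pp.

1.69 pp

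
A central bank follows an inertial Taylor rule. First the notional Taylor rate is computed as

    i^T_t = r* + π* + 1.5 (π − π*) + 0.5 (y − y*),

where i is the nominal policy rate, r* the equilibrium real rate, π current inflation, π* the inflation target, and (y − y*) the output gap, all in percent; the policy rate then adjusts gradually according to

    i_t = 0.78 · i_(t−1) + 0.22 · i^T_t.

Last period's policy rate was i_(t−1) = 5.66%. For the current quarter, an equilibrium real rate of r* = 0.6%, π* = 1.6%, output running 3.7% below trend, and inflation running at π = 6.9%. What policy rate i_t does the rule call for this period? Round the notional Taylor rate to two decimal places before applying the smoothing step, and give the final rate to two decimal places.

Output 3.7% below potential → (y − y*) = -3.7.
i^T_t = 0.6 + 1.6 + 1.5 × (6.9 − 1.6) + 0.5 × (-3.7)
   = 0.6 + 1.6 + 7.95 − 1.85 = 8.30
i_t = 0.78 × 5.66 + 0.22 × 8.30 = 4.4148 + 1.826 = 6.24

6.24%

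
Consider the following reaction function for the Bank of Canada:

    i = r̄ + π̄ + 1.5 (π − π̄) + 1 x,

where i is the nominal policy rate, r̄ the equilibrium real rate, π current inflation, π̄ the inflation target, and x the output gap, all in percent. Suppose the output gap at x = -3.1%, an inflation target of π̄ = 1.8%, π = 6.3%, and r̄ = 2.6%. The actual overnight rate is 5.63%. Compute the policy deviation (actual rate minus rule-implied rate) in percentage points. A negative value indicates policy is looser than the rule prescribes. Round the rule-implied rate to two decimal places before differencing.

-2.42 pp

i = 2.6 + 1.8 + 1.5 × (6.3 − 1.8) + 1 × (-3.1)
   = 2.6 + 1.8 + 6.75 − 3.1 = 8.05
Deviation = 5.63 − 8.05 = -2.42 pp.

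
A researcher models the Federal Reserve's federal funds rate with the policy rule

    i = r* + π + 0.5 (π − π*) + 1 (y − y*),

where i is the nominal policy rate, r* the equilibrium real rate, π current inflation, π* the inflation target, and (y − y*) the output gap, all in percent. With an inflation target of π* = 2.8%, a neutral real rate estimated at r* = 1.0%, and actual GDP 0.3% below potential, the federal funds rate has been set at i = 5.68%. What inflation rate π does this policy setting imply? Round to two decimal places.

4.25%

Output 0.3% below potential → (y − y*) = -0.3.
Collecting π: i = r* + (1 + 0.5) π − 0.5 π* + 1 (y − y*)
1.5 π = 5.68 − 1.0 + 0.5 × 2.8 − 1 × (-0.3) = 6.38
π = 6.38 / 1.5 = 4.25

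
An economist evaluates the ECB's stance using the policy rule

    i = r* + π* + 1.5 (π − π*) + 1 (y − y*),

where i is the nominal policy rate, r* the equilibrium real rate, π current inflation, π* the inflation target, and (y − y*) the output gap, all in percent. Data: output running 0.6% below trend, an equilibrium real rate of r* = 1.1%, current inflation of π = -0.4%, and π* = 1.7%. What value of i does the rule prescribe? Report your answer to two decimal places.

-0.95%

Output 0.6% below potential → (y − y*) = -0.6.
i = 1.1 + 1.7 + 1.5 × (-0.4 − 1.7) + 1 × (-0.6)
   = 1.1 + 1.7 − 3.15 − 0.6 = -0.95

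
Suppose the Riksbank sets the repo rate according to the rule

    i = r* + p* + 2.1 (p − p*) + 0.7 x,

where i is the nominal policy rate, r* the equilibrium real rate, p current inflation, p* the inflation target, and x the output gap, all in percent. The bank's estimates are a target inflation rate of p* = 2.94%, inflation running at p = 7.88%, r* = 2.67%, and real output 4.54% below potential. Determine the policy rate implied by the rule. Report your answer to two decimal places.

12.81%

Output 4.54% below potential → x = -4.54.
i = 2.67 + 2.94 + 2.1 × (7.88 − 2.94) + 0.7 × (-4.54)
   = 2.67 + 2.94 + 10.374 − 3.178 = 12.81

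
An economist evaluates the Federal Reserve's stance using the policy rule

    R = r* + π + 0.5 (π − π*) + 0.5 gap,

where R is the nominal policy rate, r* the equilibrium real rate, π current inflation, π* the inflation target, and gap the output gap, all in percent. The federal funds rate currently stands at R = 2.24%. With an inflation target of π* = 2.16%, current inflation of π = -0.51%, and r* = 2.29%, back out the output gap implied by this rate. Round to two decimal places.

0.5 gap = 2.24 − 2.29 − (-0.51) − 0.5 × ((-0.51) − 2.16) = 1.795
gap = 1.795 / 0.5 = 3.59

3.59%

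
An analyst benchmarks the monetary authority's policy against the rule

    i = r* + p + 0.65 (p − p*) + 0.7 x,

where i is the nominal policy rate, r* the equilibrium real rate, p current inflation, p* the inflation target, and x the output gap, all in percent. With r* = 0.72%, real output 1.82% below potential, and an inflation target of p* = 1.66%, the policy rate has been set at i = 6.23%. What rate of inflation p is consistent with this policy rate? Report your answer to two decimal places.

Output 1.82% below potential → x = -1.82.
Collecting p: i = r* + (1 + 0.65) p − 0.65 p* + 0.7 x
1.65 p = 6.23 − 0.72 + 0.65 × 1.66 − 0.7 × (-1.82) = 7.863
p = 7.863 / 1.65 = 4.77

4.77%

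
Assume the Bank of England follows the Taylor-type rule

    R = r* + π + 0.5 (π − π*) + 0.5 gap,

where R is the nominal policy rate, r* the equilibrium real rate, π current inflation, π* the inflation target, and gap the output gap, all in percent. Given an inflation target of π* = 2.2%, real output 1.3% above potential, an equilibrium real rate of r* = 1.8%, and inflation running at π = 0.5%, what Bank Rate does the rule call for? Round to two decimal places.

Output 1.3% above potential → gap = 1.3.
R = 1.8 + 0.5 + 0.5 × (0.5 − 2.2) + 0.5 × 1.3
   = 1.8 + 0.5 − 0.85 + 0.65 = 2.10

2.10%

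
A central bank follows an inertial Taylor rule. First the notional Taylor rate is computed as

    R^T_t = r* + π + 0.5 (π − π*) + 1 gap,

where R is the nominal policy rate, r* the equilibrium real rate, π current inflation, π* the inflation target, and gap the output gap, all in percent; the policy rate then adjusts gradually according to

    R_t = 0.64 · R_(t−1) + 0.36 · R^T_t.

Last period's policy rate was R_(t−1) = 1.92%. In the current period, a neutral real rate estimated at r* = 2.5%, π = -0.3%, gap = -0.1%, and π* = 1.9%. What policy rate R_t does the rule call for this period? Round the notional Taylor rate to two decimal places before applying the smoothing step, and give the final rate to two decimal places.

R^T_t = 2.5 + (-0.3) + 0.5 × (-0.3 − 1.9) + 1 × (-0.1)
   = 2.5 − 0.3 − 1.1 − 0.1 = 1.00
R_t = 0.64 × 1.92 + 0.36 × 1.00 = 1.2288 + 0.36 = 1.59

1.59%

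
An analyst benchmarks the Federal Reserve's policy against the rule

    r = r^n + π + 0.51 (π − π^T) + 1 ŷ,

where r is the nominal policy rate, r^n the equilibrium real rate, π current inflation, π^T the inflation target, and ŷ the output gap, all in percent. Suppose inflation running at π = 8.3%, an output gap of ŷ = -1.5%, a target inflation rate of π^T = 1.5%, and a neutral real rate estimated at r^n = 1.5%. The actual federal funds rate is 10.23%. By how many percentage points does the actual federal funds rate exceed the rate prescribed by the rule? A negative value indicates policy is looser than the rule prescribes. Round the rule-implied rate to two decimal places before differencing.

r = 1.5 + 8.3 + 0.51 × (8.3 − 1.5) + 1 × (-1.5)
   = 1.5 + 8.3 + 3.468 − 1.5 = 11.77
Deviation = 10.23 − 11.77 = -1.54 pp.

-1.54 pp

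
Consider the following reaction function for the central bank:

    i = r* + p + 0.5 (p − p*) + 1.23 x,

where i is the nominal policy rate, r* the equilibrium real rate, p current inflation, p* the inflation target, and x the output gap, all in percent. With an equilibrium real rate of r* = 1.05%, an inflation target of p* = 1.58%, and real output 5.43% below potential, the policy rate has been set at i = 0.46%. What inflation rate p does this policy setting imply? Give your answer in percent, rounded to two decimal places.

4.59%

Output 5.43% below potential → x = -5.43.
Collecting p: i = r* + (1 + 0.5) p − 0.5 p* + 1.23 x
1.5 p = 0.46 − 1.05 + 0.5 × 1.58 − 1.23 × (-5.43) = 6.8789
p = 6.8789 / 1.5 = 4.59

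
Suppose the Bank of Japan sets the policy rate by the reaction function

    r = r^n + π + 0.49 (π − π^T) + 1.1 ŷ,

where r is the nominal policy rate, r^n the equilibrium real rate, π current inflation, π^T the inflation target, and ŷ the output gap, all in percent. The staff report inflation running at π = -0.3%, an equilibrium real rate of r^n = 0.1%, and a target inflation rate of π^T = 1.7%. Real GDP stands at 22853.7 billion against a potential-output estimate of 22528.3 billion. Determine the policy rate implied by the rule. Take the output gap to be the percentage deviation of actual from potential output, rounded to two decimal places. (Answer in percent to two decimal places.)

Output gap = 100 × (22853.7 − 22528.3) / 22528.3 = 1.44%.
r = 0.10 + (-0.30) + 0.49 × (-0.30 − 1.70) + 1.1 × 1.44
   = 0.10 − 0.3 − 0.98 + 1.584 = 0.40

0.40%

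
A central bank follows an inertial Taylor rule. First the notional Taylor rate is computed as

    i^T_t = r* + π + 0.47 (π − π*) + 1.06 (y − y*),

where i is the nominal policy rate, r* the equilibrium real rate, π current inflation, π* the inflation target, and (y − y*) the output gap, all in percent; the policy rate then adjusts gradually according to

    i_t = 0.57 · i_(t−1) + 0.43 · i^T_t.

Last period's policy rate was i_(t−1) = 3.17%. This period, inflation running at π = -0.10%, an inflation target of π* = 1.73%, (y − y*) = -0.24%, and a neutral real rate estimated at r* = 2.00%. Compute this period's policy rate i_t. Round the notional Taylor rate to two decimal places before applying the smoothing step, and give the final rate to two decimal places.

2.15%

i^T_t = 2.00 + (-0.10) + 0.47 × (-0.10 − 1.73) + 1.06 × (-0.24)
   = 2.00 − 0.1 − 0.8601 − 0.2544 = 0.79
i_t = 0.57 × 3.17 + 0.43 × 0.79 = 1.8069 + 0.3397 = 2.15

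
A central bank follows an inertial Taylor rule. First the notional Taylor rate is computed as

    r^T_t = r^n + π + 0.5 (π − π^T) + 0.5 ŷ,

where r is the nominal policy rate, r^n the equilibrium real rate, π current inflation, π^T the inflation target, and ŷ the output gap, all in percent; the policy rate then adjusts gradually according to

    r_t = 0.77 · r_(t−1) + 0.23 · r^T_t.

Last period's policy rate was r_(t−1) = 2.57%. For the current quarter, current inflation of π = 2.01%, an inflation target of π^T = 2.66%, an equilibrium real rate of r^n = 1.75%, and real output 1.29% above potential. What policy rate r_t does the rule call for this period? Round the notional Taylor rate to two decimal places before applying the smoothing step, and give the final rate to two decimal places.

Output 1.29% above potential → ŷ = 1.29.
r^T_t = 1.75 + 2.01 + 0.5 × (2.01 − 2.66) + 0.5 × 1.29
   = 1.75 + 2.01 − 0.325 + 0.645 = 4.08
r_t = 0.77 × 2.57 + 0.23 × 4.08 = 1.9789 + 0.9384 = 2.92

2.92%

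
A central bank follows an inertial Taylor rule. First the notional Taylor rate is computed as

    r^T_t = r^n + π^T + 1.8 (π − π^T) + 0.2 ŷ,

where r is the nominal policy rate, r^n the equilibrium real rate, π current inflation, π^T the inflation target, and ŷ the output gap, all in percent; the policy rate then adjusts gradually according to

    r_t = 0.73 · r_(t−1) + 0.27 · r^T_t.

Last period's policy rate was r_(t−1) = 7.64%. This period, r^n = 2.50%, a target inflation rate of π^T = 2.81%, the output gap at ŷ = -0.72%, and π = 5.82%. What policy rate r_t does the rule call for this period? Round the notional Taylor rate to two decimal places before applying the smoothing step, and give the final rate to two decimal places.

r^T_t = 2.50 + 2.81 + 1.8 × (5.82 − 2.81) + 0.2 × (-0.72)
   = 2.50 + 2.81 + 5.418 − 0.144 = 10.58
r_t = 0.73 × 7.64 + 0.27 × 10.58 = 5.5772 + 2.8566 = 8.43

8.43%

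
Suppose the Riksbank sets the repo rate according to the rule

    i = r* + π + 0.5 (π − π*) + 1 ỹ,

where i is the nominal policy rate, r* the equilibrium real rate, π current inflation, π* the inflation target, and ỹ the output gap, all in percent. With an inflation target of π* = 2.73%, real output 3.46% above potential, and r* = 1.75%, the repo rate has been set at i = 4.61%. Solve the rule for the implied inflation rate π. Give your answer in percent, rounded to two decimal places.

0.51%

Output 3.46% above potential → ỹ = 3.46.
Collecting π: i = r* + (1 + 0.5) π − 0.5 π* + 1 ỹ
1.5 π = 4.61 − 1.75 + 0.5 × 2.73 − 1 × 3.46 = 0.765
π = 0.765 / 1.5 = 0.51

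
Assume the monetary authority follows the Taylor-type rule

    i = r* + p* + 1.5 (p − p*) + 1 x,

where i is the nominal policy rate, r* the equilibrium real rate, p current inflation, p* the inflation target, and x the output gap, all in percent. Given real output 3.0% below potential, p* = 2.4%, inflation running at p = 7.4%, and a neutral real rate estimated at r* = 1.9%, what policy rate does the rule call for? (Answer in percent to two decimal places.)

8.80%

Output 3.0% below potential → x = -3.0.
i = 1.9 + 2.4 + 1.5 × (7.4 − 2.4) + 1 × (-3.0)
   = 1.9 + 2.4 + 7.5 − 3 = 8.80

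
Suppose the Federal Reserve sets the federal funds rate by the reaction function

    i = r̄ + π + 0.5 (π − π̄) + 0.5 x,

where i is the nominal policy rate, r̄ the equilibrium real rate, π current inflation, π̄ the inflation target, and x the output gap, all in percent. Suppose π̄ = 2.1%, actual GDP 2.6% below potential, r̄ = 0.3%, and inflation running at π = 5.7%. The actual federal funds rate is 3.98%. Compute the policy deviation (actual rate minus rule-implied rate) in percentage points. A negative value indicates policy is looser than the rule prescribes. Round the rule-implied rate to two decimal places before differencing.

-2.52 pp

Output 2.6% below potential → x = -2.6.
i = 0.3 + 5.7 + 0.5 × (5.7 − 2.1) + 0.5 × (-2.6)
   = 0.3 + 5.7 + 1.8 − 1.3 = 6.50
Deviation = 3.98 − 6.50 = -2.52 pp.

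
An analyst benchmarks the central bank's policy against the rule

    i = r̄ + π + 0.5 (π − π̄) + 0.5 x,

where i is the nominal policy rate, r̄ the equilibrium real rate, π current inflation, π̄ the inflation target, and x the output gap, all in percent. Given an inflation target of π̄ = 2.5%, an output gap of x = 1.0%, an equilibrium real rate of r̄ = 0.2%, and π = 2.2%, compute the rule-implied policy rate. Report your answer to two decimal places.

i = 0.2 + 2.2 + 0.5 × (2.2 − 2.5) + 0.5 × 1.0
   = 0.2 + 2.2 − 0.15 + 0.5 = 2.75

2.75%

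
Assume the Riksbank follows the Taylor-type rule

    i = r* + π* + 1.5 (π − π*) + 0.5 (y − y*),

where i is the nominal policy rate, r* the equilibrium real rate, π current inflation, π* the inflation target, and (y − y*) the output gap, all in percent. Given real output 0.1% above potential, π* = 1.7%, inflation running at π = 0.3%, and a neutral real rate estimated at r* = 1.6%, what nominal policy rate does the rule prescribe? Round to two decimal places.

1.25%

Output 0.1% above potential → (y − y*) = 0.1.
i = 1.6 + 1.7 + 1.5 × (0.3 − 1.7) + 0.5 × 0.1
   = 1.6 + 1.7 − 2.1 + 0.05 = 1.25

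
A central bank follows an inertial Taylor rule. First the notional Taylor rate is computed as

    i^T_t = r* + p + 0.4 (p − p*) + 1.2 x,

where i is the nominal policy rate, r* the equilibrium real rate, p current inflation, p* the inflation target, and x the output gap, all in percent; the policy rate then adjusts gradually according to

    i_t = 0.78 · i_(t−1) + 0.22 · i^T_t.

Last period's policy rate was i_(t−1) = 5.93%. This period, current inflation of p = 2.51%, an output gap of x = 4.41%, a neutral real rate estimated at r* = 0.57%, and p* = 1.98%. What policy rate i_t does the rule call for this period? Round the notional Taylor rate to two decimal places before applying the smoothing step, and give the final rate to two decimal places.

i^T_t = 0.57 + 2.51 + 0.4 × (2.51 − 1.98) + 1.2 × 4.41
   = 0.57 + 2.51 + 0.212 + 5.292 = 8.58
i_t = 0.78 × 5.93 + 0.22 × 8.58 = 4.6254 + 1.8876 = 6.51

6.51%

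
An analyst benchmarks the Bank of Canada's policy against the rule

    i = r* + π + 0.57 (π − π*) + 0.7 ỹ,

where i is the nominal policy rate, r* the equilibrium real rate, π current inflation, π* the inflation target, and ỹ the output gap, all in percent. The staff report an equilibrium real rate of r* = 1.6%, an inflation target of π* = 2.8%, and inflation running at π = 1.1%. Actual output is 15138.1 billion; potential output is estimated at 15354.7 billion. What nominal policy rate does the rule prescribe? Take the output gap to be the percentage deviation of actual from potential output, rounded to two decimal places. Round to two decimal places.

0.74%

Output gap = 100 × (15138.1 − 15354.7) / 15354.7 = -1.41%.
i = 1.60 + 1.10 + 0.57 × (1.10 − 2.80) + 0.7 × (-1.41)
   = 1.60 + 1.1 − 0.969 − 0.987 = 0.74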